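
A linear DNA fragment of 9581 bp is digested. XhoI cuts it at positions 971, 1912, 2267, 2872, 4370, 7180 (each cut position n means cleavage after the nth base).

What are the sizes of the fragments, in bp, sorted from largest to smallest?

2810, 2401, 1498, 971, 941, 605, 355 bp

Linear molecule, 6 cuts → 7 fragments:
  971 − 0 = 971 bp
  1912 − 971 = 941 bp
  2267 − 1912 = 355 bp
  2872 − 2267 = 605 bp
  4370 − 2872 = 1498 bp
  7180 − 4370 = 2810 bp
  9581 − 7180 = 2401 bp
Sorted largest to smallest: 2810, 2401, 1498, 971, 941, 605, 355 bp.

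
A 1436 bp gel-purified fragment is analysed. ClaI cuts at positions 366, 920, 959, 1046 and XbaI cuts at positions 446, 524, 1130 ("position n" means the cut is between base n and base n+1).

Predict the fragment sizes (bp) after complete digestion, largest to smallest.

Combined cut positions (sorted): 366, 446, 524, 920, 959, 1046, 1130.
Linear molecule, 7 cuts → 8 fragments:
  366 − 0 = 366 bp
  446 − 366 = 80 bp
  524 − 446 = 78 bp
  920 − 524 = 396 bp
  959 − 920 = 39 bp
  1046 − 959 = 87 bp
  1130 − 1046 = 84 bp
  1436 − 1130 = 306 bp
Sorted largest to smallest: 396, 366, 306, 87, 84, 80, 78, 39 bp.

396, 366, 306, 87, 84, 80, 78, 39 bp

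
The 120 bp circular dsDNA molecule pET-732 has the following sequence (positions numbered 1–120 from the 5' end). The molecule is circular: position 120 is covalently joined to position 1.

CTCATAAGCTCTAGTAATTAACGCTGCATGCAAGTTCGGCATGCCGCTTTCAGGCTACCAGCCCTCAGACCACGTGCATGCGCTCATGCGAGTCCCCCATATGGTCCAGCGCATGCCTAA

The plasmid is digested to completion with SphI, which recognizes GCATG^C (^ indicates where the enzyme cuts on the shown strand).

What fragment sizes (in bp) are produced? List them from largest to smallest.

37, 35, 35, 13 bp

SphI sites (GCATGC) start at positions 26, 39, 76, 111.
SphI cuts after base 5 of each site (before the last base), so after positions 30, 43, 80, 115.
Circular molecule, 4 cuts → 4 fragments:
  31–43 → 13 bp
  44–80 → 37 bp
  81–115 → 35 bp
  116–120 then 1–30 → 5 + 30 = 35 bp
Sorted largest to smallest: 37, 35, 35, 13 bp.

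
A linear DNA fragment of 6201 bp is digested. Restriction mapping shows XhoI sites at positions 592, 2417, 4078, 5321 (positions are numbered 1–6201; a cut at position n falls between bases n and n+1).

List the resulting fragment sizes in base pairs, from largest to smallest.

Linear molecule, 4 cuts → 5 fragments:
  592 − 0 = 592 bp
  2417 − 592 = 1825 bp
  4078 − 2417 = 1661 bp
  5321 − 4078 = 1243 bp
  6201 − 5321 = 880 bp
Sorted largest to smallest: 1825, 1661, 1243, 880, 592 bp.

1825, 1661, 1243, 880, 592 bp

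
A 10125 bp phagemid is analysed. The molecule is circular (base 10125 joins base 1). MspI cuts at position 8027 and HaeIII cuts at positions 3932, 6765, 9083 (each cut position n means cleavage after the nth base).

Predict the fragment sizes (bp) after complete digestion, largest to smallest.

4974, 2833, 1262, 1056 bp

Combined cut positions (sorted): 3932, 6765, 8027, 9083.
Circular molecule, 4 cuts → 4 fragments:
  6765 − 3932 = 2833 bp
  8027 − 6765 = 1262 bp
  9083 − 8027 = 1056 bp
  wrap: 10125 − 9083 + 3932 = 4974 bp
Sorted largest to smallest: 4974, 2833, 1262, 1056 bp.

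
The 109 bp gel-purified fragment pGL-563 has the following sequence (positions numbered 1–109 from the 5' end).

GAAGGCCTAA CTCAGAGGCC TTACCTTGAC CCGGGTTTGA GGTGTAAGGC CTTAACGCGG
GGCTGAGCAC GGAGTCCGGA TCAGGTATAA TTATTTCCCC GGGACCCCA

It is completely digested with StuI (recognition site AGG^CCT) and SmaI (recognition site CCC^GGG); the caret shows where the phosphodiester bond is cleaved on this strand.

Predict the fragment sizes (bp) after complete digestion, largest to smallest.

51, 17, 14, 13, 9, 5 bp

StuI sites (AGGCCT) start at positions 3, 16, 47.
StuI cuts after base 3 of each site, so after positions 5, 18, 49.
SmaI sites (CCCGGG) start at positions 30, 98.
SmaI cuts after base 3 of each site, so after positions 32, 100.
Combined cut positions: 5, 18, 32, 49, 100.
Linear molecule, 5 cuts → 6 fragments:
  1–5 → 5 bp
  6–18 → 13 bp
  19–32 → 14 bp
  33–49 → 17 bp
  50–100 → 51 bp
  101–109 → 9 bp
Sorted largest to smallest: 51, 17, 14, 13, 9, 5 bp.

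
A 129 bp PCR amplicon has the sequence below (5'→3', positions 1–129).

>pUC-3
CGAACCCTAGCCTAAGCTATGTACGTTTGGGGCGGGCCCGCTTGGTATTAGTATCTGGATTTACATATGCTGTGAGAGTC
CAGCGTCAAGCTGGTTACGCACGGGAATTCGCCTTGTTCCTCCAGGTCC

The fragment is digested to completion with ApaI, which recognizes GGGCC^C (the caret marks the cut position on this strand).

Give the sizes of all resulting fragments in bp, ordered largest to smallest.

91, 38 bp

The ApaI site (GGGCCC) starts at position 34.
ApaI cuts after base 5 of each site (before the last base), so after position 38.
Linear molecule, 1 cut → 2 fragments:
  1–38 → 38 bp
  39–129 → 91 bp
Sorted largest to smallest: 91, 38 bp.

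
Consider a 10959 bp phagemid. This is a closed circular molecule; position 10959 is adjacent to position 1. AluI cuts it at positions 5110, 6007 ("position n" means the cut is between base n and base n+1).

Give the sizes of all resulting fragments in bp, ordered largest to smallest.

10062, 897 bp

Circular molecule, 2 cuts → 2 fragments:
  6007 − 5110 = 897 bp
  wrap: 10959 − 6007 + 5110 = 10062 bp
Sorted largest to smallest: 10062, 897 bp.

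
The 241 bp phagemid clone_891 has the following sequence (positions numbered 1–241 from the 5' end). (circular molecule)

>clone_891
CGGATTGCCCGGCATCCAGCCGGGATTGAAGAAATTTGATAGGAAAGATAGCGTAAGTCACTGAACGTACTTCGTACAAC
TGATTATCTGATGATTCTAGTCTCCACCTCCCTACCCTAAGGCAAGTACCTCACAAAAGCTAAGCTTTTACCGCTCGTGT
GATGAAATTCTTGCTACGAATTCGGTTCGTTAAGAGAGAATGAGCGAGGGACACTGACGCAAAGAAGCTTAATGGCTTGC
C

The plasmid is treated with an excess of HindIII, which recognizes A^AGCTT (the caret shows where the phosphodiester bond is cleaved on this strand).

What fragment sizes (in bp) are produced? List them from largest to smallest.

HindIII sites (AAGCTT) start at positions 142, 225.
HindIII cuts after the first base of each site, so after positions 142, 225.
Circular molecule, 2 cuts → 2 fragments:
  143–225 → 83 bp
  226–241 then 1–142 → 16 + 142 = 158 bp
Sorted largest to smallest: 158, 83 bp.

158, 83 bp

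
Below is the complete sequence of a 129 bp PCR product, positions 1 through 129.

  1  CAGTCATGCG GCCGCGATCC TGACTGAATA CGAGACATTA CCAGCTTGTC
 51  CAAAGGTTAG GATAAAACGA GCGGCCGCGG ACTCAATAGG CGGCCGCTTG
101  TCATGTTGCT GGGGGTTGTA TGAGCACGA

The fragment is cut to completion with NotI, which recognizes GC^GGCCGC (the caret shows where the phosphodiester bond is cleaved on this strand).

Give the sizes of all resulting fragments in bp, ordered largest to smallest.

63, 38, 19, 9 bp

NotI sites (GCGGCCGC) start at positions 8, 71, 90.
NotI cuts after base 2 of each site, so after positions 9, 72, 91.
Linear molecule, 3 cuts → 4 fragments:
  1–9 → 9 bp
  10–72 → 63 bp
  73–91 → 19 bp
  92–129 → 38 bp
Sorted largest to smallest: 63, 38, 19, 9 bp.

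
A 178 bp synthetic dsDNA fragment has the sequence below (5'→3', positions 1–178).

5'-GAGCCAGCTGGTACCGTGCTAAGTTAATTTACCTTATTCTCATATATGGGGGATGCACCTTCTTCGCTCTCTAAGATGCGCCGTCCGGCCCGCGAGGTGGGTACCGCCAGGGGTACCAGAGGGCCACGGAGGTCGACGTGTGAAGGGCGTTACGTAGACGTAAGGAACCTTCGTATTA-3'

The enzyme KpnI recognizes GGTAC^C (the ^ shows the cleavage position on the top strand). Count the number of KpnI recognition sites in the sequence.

GGTACC occurs starting at positions 10, 100, 112.
KpnI cuts at 3 sites.

3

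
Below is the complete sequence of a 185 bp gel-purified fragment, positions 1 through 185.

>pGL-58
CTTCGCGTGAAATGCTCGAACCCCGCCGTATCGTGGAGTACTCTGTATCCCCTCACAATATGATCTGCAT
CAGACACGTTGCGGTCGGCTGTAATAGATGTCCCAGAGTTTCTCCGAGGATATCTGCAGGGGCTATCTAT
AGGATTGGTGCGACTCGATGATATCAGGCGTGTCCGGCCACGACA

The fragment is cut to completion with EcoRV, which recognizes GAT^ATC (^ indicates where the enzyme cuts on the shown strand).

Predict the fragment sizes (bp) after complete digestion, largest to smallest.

121, 41, 23 bp

EcoRV sites (GATATC) start at positions 119, 160.
EcoRV cuts after base 3 of each site, so after positions 121, 162.
Linear molecule, 2 cuts → 3 fragments:
  1–121 → 121 bp
  122–162 → 41 bp
  163–185 → 23 bp
Sorted largest to smallest: 121, 41, 23 bp.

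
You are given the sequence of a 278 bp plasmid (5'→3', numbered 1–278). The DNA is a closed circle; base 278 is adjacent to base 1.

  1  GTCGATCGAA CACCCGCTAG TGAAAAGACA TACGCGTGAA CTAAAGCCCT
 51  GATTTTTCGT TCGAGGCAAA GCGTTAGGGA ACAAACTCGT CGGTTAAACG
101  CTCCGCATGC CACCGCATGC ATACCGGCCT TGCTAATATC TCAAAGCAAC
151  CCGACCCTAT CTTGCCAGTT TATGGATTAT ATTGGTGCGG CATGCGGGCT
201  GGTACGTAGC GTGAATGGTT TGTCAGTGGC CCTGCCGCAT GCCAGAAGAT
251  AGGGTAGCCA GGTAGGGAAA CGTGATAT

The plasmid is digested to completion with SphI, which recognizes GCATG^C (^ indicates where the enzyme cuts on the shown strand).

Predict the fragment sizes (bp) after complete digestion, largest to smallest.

146, 75, 47, 10 bp

SphI sites (GCATGC) start at positions 105, 115, 190, 237.
SphI cuts after base 5 of each site (before the last base), so after positions 109, 119, 194, 241.
Circular molecule, 4 cuts → 4 fragments:
  110–119 → 10 bp
  120–194 → 75 bp
  195–241 → 47 bp
  242–278 then 1–109 → 37 + 109 = 146 bp
Sorted largest to smallest: 146, 75, 47, 10 bp.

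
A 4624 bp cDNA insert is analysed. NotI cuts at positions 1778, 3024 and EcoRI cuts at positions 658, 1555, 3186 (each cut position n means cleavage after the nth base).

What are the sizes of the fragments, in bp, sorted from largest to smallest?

1438, 1246, 897, 658, 223, 162 bp

Combined cut positions (sorted): 658, 1555, 1778, 3024, 3186.
Linear molecule, 5 cuts → 6 fragments:
  658 − 0 = 658 bp
  1555 − 658 = 897 bp
  1778 − 1555 = 223 bp
  3024 − 1778 = 1246 bp
  3186 − 3024 = 162 bp
  4624 − 3186 = 1438 bp
Sorted largest to smallest: 1438, 1246, 897, 658, 223, 162 bp.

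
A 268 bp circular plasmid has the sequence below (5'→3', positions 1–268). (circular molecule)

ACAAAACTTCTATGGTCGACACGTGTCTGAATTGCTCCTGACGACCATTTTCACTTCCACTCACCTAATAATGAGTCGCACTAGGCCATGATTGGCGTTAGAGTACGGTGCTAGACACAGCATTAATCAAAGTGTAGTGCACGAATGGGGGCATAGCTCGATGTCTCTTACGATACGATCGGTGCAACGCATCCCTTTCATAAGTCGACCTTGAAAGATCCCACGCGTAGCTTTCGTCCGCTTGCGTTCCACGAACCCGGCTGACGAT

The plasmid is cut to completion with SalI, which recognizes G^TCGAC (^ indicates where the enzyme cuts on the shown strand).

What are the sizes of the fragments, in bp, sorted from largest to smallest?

189, 79 bp

SalI sites (GTCGAC) start at positions 15, 204.
SalI cuts after the first base of each site, so after positions 15, 204.
Circular molecule, 2 cuts → 2 fragments:
  16–204 → 189 bp
  205–268 then 1–15 → 64 + 15 = 79 bp
Sorted largest to smallest: 189, 79 bp.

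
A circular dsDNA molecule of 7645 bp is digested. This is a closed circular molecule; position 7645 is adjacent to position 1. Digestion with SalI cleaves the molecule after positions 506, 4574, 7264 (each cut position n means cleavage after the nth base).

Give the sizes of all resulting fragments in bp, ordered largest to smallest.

Circular molecule, 3 cuts → 3 fragments:
  4574 − 506 = 4068 bp
  7264 − 4574 = 2690 bp
  wrap: 7645 − 7264 + 506 = 887 bp
Sorted largest to smallest: 4068, 2690, 887 bp.

4068, 2690, 887 bp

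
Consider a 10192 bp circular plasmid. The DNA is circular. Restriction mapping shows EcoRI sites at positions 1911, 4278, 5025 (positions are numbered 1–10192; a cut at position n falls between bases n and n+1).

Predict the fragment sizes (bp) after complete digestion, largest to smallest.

7078, 2367, 747 bp

Circular molecule, 3 cuts → 3 fragments:
  4278 − 1911 = 2367 bp
  5025 − 4278 = 747 bp
  wrap: 10192 − 5025 + 1911 = 7078 bp
Sorted largest to smallest: 7078, 2367, 747 bp.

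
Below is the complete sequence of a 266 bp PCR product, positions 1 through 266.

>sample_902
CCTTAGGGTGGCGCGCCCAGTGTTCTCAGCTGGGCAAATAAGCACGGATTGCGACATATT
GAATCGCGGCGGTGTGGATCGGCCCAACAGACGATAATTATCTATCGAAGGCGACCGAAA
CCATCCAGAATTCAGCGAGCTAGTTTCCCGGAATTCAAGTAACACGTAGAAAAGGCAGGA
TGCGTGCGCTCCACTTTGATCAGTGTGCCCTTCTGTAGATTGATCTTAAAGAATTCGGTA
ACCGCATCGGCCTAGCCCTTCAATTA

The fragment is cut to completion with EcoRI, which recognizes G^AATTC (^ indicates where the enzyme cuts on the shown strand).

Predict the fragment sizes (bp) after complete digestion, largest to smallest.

EcoRI sites (GAATTC) start at positions 128, 151, 231.
EcoRI cuts after the first base of each site, so after positions 128, 151, 231.
Linear molecule, 3 cuts → 4 fragments:
  1–128 → 128 bp
  129–151 → 23 bp
  152–231 → 80 bp
  232–266 → 35 bp
Sorted largest to smallest: 128, 80, 35, 23 bp.

128, 80, 35, 23 bp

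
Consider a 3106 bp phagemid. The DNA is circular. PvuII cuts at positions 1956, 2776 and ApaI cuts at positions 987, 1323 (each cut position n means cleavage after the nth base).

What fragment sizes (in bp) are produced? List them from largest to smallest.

1317, 820, 633, 336 bp

Combined cut positions (sorted): 987, 1323, 1956, 2776.
Circular molecule, 4 cuts → 4 fragments:
  1323 − 987 = 336 bp
  1956 − 1323 = 633 bp
  2776 − 1956 = 820 bp
  wrap: 3106 − 2776 + 987 = 1317 bp
Sorted largest to smallest: 1317, 820, 633, 336 bp.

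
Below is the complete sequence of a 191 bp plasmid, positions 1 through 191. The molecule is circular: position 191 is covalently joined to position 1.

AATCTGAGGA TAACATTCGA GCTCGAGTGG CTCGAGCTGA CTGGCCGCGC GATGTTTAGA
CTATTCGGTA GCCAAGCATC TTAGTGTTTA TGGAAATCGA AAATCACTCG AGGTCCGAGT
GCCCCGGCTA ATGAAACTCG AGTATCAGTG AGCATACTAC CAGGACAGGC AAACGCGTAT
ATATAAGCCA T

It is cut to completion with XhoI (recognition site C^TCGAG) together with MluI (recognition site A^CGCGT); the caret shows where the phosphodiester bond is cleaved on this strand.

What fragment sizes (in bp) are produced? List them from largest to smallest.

76, 40, 36, 30, 9 bp

XhoI sites (CTCGAG) start at positions 22, 31, 107, 137.
XhoI cuts after the first base of each site, so after positions 22, 31, 107, 137.
The MluI site (ACGCGT) starts at position 173.
MluI cuts after the first base of each site, so after position 173.
Combined cut positions: 22, 31, 107, 137, 173.
Circular molecule, 5 cuts → 5 fragments:
  23–31 → 9 bp
  32–107 → 76 bp
  108–137 → 30 bp
  138–173 → 36 bp
  174–191 then 1–22 → 18 + 22 = 40 bp
Sorted largest to smallest: 76, 40, 36, 30, 9 bp.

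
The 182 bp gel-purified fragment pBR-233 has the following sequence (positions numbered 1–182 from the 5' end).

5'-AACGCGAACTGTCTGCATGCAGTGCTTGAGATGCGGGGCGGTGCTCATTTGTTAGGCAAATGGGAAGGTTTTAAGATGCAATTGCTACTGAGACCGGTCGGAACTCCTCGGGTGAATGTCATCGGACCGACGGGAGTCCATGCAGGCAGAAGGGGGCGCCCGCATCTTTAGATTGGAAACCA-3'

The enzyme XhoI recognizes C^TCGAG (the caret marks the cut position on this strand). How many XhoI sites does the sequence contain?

No occurrence of CTCGAG is present in the sequence.
XhoI does not cut: 0 sites.

0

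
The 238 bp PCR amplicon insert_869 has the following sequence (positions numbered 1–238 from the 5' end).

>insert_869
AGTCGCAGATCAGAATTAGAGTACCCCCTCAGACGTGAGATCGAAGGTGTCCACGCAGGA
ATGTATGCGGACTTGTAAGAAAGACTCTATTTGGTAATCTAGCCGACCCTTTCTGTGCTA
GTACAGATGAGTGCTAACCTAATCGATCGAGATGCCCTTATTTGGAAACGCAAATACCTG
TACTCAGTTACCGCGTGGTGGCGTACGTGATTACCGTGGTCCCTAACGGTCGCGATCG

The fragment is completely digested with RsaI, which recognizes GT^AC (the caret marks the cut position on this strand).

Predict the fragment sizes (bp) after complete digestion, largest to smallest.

100, 59, 34, 23, 22 bp

RsaI sites (GTAC) start at positions 21, 121, 180, 203.
RsaI cuts after base 2 of each site, so after positions 22, 122, 181, 204.
Linear molecule, 4 cuts → 5 fragments:
  1–22 → 22 bp
  23–122 → 100 bp
  123–181 → 59 bp
  182–204 → 23 bp
  205–238 → 34 bp
Sorted largest to smallest: 100, 59, 34, 23, 22 bp.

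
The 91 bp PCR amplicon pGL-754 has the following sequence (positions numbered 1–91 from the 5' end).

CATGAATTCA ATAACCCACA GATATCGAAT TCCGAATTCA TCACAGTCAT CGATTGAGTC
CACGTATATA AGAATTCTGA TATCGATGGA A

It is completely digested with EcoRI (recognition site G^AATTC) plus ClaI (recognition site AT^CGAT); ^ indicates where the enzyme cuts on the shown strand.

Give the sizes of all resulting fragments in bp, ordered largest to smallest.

EcoRI sites (GAATTC) start at positions 4, 27, 34, 72.
EcoRI cuts after the first base of each site, so after positions 4, 27, 34, 72.
ClaI sites (ATCGAT) start at positions 49, 82.
ClaI cuts after base 2 of each site, so after positions 50, 83.
Combined cut positions: 4, 27, 34, 50, 72, 83.
Linear molecule, 6 cuts → 7 fragments:
  1–4 → 4 bp
  5–27 → 23 bp
  28–34 → 7 bp
  35–50 → 16 bp
  51–72 → 22 bp
  73–83 → 11 bp
  84–91 → 8 bp
Sorted largest to smallest: 23, 22, 16, 11, 8, 7, 4 bp.

23, 22, 16, 11, 8, 7, 4 bp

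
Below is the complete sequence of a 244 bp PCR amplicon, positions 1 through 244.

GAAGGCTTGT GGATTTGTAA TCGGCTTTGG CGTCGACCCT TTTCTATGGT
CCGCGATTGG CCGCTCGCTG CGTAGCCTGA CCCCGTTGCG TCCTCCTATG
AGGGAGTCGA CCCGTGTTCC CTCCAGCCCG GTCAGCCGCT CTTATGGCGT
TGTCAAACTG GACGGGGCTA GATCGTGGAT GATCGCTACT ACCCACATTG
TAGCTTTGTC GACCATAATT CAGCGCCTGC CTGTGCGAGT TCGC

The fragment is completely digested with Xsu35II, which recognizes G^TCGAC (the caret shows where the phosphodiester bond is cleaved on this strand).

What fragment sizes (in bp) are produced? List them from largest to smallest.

Xsu35II sites (GTCGAC) start at positions 32, 106, 208.
Xsu35II cuts after the first base of each site, so after positions 32, 106, 208.
Linear molecule, 3 cuts → 4 fragments:
  1–32 → 32 bp
  33–106 → 74 bp
  107–208 → 102 bp
  209–244 → 36 bp
Sorted largest to smallest: 102, 74, 36, 32 bp.

102, 74, 36, 32 bp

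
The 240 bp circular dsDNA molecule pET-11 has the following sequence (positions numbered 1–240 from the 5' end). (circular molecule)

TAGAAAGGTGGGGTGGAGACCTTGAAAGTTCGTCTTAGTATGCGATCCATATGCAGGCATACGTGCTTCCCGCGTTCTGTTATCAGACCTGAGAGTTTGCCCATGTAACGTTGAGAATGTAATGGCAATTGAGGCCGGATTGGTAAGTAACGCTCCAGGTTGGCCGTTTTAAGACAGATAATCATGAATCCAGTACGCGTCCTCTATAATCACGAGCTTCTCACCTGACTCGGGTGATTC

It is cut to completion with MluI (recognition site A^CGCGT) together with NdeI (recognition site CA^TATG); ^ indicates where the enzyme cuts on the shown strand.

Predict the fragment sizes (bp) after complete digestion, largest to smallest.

The MluI site (ACGCGT) starts at position 195.
MluI cuts after the first base of each site, so after position 195.
The NdeI site (CATATG) starts at position 48.
NdeI cuts after base 2 of each site, so after position 49.
Combined cut positions: 49, 195.
Circular molecule, 2 cuts → 2 fragments:
  50–195 → 146 bp
  196–240 then 1–49 → 45 + 49 = 94 bp
Sorted largest to smallest: 146, 94 bp.

146, 94 bp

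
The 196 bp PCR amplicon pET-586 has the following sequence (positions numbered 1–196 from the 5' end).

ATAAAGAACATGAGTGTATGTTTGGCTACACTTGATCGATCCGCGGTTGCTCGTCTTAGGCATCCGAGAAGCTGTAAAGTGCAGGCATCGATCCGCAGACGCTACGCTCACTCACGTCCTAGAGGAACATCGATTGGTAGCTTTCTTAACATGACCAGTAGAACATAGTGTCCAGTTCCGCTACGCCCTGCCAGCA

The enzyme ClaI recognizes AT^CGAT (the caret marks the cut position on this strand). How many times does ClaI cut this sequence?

ATCGAT occurs starting at positions 35, 87, 129.
ClaI cuts at 3 sites.

3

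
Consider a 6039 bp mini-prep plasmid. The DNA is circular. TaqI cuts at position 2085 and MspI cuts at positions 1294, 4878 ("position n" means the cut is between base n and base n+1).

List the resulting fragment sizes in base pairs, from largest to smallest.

2793, 2455, 791 bp

Combined cut positions (sorted): 1294, 2085, 4878.
Circular molecule, 3 cuts → 3 fragments:
  2085 − 1294 = 791 bp
  4878 − 2085 = 2793 bp
  wrap: 6039 − 4878 + 1294 = 2455 bp
Sorted largest to smallest: 2793, 2455, 791 bp.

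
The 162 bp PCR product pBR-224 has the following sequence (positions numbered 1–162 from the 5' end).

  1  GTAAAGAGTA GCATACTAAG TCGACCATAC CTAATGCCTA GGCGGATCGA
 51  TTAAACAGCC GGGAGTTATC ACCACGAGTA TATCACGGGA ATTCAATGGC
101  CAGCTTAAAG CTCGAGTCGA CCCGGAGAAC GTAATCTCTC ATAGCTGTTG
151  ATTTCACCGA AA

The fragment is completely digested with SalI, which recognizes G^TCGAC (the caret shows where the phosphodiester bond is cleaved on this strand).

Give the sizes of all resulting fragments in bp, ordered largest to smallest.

SalI sites (GTCGAC) start at positions 20, 116.
SalI cuts after the first base of each site, so after positions 20, 116.
Linear molecule, 2 cuts → 3 fragments:
  1–20 → 20 bp
  21–116 → 96 bp
  117–162 → 46 bp
Sorted largest to smallest: 96, 46, 20 bp.

96, 46, 20 bp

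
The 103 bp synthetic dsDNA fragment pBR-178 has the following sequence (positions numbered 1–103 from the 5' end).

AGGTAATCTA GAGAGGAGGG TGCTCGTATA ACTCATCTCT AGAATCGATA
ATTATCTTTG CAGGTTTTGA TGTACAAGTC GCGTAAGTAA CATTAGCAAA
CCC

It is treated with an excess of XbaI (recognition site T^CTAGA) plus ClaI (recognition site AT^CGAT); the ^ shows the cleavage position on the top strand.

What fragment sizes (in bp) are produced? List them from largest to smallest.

58, 31, 7, 7 bp

XbaI sites (TCTAGA) start at positions 7, 38.
XbaI cuts after the first base of each site, so after positions 7, 38.
The ClaI site (ATCGAT) starts at position 44.
ClaI cuts after base 2 of each site, so after position 45.
Combined cut positions: 7, 38, 45.
Linear molecule, 3 cuts → 4 fragments:
  1–7 → 7 bp
  8–38 → 31 bp
  39–45 → 7 bp
  46–103 → 58 bp
Sorted largest to smallest: 58, 31, 7, 7 bp.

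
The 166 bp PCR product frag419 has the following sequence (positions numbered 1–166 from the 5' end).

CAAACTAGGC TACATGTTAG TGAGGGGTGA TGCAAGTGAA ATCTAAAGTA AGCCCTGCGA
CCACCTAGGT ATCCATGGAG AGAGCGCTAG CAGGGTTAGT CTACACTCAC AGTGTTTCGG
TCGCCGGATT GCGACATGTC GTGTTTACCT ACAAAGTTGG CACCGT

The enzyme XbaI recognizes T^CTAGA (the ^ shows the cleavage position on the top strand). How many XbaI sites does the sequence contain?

0

No occurrence of TCTAGA is present in the sequence.
XbaI does not cut: 0 sites.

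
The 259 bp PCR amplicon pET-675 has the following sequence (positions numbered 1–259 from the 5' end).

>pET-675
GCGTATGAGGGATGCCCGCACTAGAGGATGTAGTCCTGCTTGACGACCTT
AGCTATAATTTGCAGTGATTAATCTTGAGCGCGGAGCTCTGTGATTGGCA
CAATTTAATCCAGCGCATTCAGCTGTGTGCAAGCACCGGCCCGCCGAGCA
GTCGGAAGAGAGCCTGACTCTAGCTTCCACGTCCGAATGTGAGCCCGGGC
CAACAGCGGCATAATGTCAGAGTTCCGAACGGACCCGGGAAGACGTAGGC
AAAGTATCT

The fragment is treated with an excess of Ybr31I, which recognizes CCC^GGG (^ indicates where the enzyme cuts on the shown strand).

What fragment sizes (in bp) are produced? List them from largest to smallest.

196, 40, 23 bp

Ybr31I sites (CCCGGG) start at positions 194, 234.
Ybr31I cuts after base 3 of each site, so after positions 196, 236.
Linear molecule, 2 cuts → 3 fragments:
  1–196 → 196 bp
  197–236 → 40 bp
  237–259 → 23 bp
Sorted largest to smallest: 196, 40, 23 bp.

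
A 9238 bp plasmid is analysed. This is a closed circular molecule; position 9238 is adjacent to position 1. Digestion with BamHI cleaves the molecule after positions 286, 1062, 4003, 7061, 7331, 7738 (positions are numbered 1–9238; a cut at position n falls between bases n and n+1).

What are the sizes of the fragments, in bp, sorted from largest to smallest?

3058, 2941, 1786, 776, 407, 270 bp

Circular molecule, 6 cuts → 6 fragments:
  1062 − 286 = 776 bp
  4003 − 1062 = 2941 bp
  7061 − 4003 = 3058 bp
  7331 − 7061 = 270 bp
  7738 − 7331 = 407 bp
  wrap: 9238 − 7738 + 286 = 1786 bp
Sorted largest to smallest: 3058, 2941, 1786, 776, 407, 270 bp.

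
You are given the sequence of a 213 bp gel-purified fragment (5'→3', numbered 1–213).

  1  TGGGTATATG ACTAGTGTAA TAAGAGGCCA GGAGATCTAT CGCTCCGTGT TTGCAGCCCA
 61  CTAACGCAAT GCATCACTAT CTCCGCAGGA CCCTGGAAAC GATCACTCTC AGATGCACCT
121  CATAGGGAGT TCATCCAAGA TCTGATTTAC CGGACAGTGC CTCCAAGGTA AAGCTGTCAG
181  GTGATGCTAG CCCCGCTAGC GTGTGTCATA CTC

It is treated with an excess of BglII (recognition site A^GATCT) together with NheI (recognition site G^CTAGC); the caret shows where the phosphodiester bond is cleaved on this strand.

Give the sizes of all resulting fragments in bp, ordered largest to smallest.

BglII sites (AGATCT) start at positions 33, 138.
BglII cuts after the first base of each site, so after positions 33, 138.
NheI sites (GCTAGC) start at positions 186, 195.
NheI cuts after the first base of each site, so after positions 186, 195.
Combined cut positions: 33, 138, 186, 195.
Linear molecule, 4 cuts → 5 fragments:
  1–33 → 33 bp
  34–138 → 105 bp
  139–186 → 48 bp
  187–195 → 9 bp
  196–213 → 18 bp
Sorted largest to smallest: 105, 48, 33, 18, 9 bp.

105, 48, 33, 18, 9 bp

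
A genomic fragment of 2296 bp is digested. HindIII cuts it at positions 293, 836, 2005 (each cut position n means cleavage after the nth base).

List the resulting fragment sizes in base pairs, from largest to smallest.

1169, 543, 293, 291 bp

Linear molecule, 3 cuts → 4 fragments:
  293 − 0 = 293 bp
  836 − 293 = 543 bp
  2005 − 836 = 1169 bp
  2296 − 2005 = 291 bp
Sorted largest to smallest: 1169, 543, 293, 291 bp.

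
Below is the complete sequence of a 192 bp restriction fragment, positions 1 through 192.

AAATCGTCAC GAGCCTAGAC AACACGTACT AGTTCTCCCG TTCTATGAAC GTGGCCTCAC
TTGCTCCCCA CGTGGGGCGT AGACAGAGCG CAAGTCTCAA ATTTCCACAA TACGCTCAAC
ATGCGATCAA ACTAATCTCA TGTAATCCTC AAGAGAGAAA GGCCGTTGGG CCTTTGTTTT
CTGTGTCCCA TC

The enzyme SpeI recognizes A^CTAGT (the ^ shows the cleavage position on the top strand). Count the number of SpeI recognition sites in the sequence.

1

ACTAGT occurs starting at position 28.
SpeI cuts at 1 site.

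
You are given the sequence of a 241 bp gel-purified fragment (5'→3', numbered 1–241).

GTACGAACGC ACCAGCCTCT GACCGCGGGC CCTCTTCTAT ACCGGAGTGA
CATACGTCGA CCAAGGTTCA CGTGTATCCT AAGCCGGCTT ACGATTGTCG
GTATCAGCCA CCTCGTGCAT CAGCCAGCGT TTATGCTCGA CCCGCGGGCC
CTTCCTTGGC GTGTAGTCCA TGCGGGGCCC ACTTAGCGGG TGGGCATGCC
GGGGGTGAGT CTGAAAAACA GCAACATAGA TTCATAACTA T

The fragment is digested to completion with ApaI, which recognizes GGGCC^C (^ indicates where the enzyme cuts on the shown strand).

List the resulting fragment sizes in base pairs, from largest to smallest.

ApaI sites (GGGCCC) start at positions 27, 146, 175.
ApaI cuts after base 5 of each site (before the last base), so after positions 31, 150, 179.
Linear molecule, 3 cuts → 4 fragments:
  1–31 → 31 bp
  32–150 → 119 bp
  151–179 → 29 bp
  180–241 → 62 bp
Sorted largest to smallest: 119, 62, 31, 29 bp.

119, 62, 31, 29 bp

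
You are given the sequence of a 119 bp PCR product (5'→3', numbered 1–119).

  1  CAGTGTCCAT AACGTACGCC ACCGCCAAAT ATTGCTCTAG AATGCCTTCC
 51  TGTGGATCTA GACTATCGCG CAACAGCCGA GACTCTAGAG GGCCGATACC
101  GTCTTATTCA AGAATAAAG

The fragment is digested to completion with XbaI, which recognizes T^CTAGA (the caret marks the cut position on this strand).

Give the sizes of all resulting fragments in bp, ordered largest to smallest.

XbaI sites (TCTAGA) start at positions 36, 57, 84.
XbaI cuts after the first base of each site, so after positions 36, 57, 84.
Linear molecule, 3 cuts → 4 fragments:
  1–36 → 36 bp
  37–57 → 21 bp
  58–84 → 27 bp
  85–119 → 35 bp
Sorted largest to smallest: 36, 35, 27, 21 bp.

36, 35, 27, 21 bp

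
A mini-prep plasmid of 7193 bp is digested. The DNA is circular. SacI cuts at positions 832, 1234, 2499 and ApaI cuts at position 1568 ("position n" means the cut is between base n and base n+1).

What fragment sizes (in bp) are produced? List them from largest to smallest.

Combined cut positions (sorted): 832, 1234, 1568, 2499.
Circular molecule, 4 cuts → 4 fragments:
  1234 − 832 = 402 bp
  1568 − 1234 = 334 bp
  2499 − 1568 = 931 bp
  wrap: 7193 − 2499 + 832 = 5526 bp
Sorted largest to smallest: 5526, 931, 402, 334 bp.

5526, 931, 402, 334 bp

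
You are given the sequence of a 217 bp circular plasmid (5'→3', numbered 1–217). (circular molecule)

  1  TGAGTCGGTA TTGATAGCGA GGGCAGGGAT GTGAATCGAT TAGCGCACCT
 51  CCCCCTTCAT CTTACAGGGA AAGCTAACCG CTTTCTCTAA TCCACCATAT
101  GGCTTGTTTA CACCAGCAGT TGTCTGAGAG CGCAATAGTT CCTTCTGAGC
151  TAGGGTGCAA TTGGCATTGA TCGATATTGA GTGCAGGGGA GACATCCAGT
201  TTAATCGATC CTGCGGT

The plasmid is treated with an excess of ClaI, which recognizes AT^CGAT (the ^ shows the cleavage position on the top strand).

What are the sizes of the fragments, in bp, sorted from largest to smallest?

135, 48, 34 bp

ClaI sites (ATCGAT) start at positions 35, 170, 204.
ClaI cuts after base 2 of each site, so after positions 36, 171, 205.
Circular molecule, 3 cuts → 3 fragments:
  37–171 → 135 bp
  172–205 → 34 bp
  206–217 then 1–36 → 12 + 36 = 48 bp
Sorted largest to smallest: 135, 48, 34 bp.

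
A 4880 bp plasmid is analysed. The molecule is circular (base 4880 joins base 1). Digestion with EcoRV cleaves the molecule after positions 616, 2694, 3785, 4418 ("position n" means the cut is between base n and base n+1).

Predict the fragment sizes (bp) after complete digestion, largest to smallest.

Circular molecule, 4 cuts → 4 fragments:
  2694 − 616 = 2078 bp
  3785 − 2694 = 1091 bp
  4418 − 3785 = 633 bp
  wrap: 4880 − 4418 + 616 = 1078 bp
Sorted largest to smallest: 2078, 1091, 1078, 633 bp.

2078, 1091, 1078, 633 bp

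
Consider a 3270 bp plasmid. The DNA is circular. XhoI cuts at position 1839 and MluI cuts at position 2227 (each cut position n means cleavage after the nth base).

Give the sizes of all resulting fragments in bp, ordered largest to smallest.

Combined cut positions (sorted): 1839, 2227.
Circular molecule, 2 cuts → 2 fragments:
  2227 − 1839 = 388 bp
  wrap: 3270 − 2227 + 1839 = 2882 bp
Sorted largest to smallest: 2882, 388 bp.

2882, 388 bp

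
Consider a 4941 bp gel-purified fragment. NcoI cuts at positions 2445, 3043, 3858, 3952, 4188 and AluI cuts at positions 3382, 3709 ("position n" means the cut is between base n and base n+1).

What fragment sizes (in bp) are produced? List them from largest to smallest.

2445, 753, 598, 339, 327, 236, 149, 94 bp

Combined cut positions (sorted): 2445, 3043, 3382, 3709, 3858, 3952, 4188.
Linear molecule, 7 cuts → 8 fragments:
  2445 − 0 = 2445 bp
  3043 − 2445 = 598 bp
  3382 − 3043 = 339 bp
  3709 − 3382 = 327 bp
  3858 − 3709 = 149 bp
  3952 − 3858 = 94 bp
  4188 − 3952 = 236 bp
  4941 − 4188 = 753 bp
Sorted largest to smallest: 2445, 753, 598, 339, 327, 236, 149, 94 bp.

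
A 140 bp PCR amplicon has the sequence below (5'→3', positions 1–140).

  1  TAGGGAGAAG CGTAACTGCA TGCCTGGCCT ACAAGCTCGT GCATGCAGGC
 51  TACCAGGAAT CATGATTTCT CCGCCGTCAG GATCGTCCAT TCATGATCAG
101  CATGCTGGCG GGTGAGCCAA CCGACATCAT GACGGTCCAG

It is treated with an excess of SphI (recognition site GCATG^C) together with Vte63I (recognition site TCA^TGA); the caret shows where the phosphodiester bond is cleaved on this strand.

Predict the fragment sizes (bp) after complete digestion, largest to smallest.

SphI sites (GCATGC) start at positions 18, 41, 100.
SphI cuts after base 5 of each site (before the last base), so after positions 22, 45, 104.
Vte63I sites (TCATGA) start at positions 60, 91, 127.
Vte63I cuts after base 3 of each site, so after positions 62, 93, 129.
Combined cut positions: 22, 45, 62, 93, 104, 129.
Linear molecule, 6 cuts → 7 fragments:
  1–22 → 22 bp
  23–45 → 23 bp
  46–62 → 17 bp
  63–93 → 31 bp
  94–104 → 11 bp
  105–129 → 25 bp
  130–140 → 11 bp
Sorted largest to smallest: 31, 25, 23, 22, 17, 11, 11 bp.

31, 25, 23, 22, 17, 11, 11 bp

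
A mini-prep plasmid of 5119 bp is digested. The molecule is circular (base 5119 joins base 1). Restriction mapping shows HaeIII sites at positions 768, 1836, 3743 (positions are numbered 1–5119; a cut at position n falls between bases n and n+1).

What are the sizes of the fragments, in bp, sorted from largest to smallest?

Circular molecule, 3 cuts → 3 fragments:
  1836 − 768 = 1068 bp
  3743 − 1836 = 1907 bp
  wrap: 5119 − 3743 + 768 = 2144 bp
Sorted largest to smallest: 2144, 1907, 1068 bp.

2144, 1907, 1068 bp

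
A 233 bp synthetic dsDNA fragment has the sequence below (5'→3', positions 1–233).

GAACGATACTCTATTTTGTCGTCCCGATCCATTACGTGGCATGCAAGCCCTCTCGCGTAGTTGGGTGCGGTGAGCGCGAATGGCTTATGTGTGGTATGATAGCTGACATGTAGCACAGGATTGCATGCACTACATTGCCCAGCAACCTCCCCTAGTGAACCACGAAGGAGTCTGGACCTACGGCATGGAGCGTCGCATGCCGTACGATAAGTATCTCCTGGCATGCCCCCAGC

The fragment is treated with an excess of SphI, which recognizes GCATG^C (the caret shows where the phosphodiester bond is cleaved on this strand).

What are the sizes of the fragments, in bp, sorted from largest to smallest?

SphI sites (GCATGC) start at positions 39, 123, 195, 221.
SphI cuts after base 5 of each site (before the last base), so after positions 43, 127, 199, 225.
Linear molecule, 4 cuts → 5 fragments:
  1–43 → 43 bp
  44–127 → 84 bp
  128–199 → 72 bp
  200–225 → 26 bp
  226–233 → 8 bp
Sorted largest to smallest: 84, 72, 43, 26, 8 bp.

84, 72, 43, 26, 8 bp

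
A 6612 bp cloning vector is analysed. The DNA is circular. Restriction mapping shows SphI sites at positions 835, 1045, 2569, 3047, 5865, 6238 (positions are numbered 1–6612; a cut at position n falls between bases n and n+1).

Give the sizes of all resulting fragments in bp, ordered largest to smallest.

Circular molecule, 6 cuts → 6 fragments:
  1045 − 835 = 210 bp
  2569 − 1045 = 1524 bp
  3047 − 2569 = 478 bp
  5865 − 3047 = 2818 bp
  6238 − 5865 = 373 bp
  wrap: 6612 − 6238 + 835 = 1209 bp
Sorted largest to smallest: 2818, 1524, 1209, 478, 373, 210 bp.

2818, 1524, 1209, 478, 373, 210 bp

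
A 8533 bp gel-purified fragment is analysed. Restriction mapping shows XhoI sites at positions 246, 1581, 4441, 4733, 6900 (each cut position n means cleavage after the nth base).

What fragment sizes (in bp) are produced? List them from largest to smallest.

2860, 2167, 1633, 1335, 292, 246 bp

Linear molecule, 5 cuts → 6 fragments:
  246 − 0 = 246 bp
  1581 − 246 = 1335 bp
  4441 − 1581 = 2860 bp
  4733 − 4441 = 292 bp
  6900 − 4733 = 2167 bp
  8533 − 6900 = 1633 bp
Sorted largest to smallest: 2860, 2167, 1633, 1335, 292, 246 bp.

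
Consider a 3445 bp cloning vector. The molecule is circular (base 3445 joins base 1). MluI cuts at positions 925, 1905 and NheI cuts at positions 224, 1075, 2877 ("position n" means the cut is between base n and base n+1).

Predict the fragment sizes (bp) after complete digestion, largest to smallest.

Combined cut positions (sorted): 224, 925, 1075, 1905, 2877.
Circular molecule, 5 cuts → 5 fragments:
  925 − 224 = 701 bp
  1075 − 925 = 150 bp
  1905 − 1075 = 830 bp
  2877 − 1905 = 972 bp
  wrap: 3445 − 2877 + 224 = 792 bp
Sorted largest to smallest: 972, 830, 792, 701, 150 bp.

972, 830, 792, 701, 150 bp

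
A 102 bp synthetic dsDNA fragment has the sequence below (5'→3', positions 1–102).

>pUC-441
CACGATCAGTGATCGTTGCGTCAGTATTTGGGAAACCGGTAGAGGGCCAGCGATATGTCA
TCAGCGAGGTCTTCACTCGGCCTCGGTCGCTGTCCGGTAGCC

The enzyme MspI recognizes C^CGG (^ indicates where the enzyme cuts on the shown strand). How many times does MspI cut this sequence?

CCGG occurs starting at positions 36, 94.
MspI cuts at 2 sites.

2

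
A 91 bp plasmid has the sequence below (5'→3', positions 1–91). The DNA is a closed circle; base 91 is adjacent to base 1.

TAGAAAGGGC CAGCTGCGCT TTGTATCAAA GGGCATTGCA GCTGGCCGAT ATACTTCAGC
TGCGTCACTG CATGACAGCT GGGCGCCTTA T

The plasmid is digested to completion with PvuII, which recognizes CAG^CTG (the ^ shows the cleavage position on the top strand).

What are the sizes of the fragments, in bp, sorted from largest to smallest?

PvuII sites (CAGCTG) start at positions 11, 39, 57, 76.
PvuII cuts after base 3 of each site, so after positions 13, 41, 59, 78.
Circular molecule, 4 cuts → 4 fragments:
  14–41 → 28 bp
  42–59 → 18 bp
  60–78 → 19 bp
  79–91 then 1–13 → 13 + 13 = 26 bp
Sorted largest to smallest: 28, 26, 19, 18 bp.

28, 26, 19, 18 bp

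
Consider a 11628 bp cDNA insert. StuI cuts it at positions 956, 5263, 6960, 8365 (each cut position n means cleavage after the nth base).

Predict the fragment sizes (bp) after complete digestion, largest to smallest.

Linear molecule, 4 cuts → 5 fragments:
  956 − 0 = 956 bp
  5263 − 956 = 4307 bp
  6960 − 5263 = 1697 bp
  8365 − 6960 = 1405 bp
  11628 − 8365 = 3263 bp
Sorted largest to smallest: 4307, 3263, 1697, 1405, 956 bp.

4307, 3263, 1697, 1405, 956 bp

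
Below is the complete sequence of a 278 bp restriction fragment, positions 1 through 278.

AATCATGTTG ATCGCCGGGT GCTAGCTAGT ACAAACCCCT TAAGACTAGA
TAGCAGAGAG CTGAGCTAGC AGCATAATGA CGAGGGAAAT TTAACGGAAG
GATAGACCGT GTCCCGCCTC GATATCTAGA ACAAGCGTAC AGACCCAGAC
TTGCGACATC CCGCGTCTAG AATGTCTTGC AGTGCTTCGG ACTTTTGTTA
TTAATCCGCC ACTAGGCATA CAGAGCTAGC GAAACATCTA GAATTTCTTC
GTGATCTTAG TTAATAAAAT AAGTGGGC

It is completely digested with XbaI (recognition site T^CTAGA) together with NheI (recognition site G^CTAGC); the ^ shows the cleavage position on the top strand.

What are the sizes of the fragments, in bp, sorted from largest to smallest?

XbaI sites (TCTAGA) start at positions 125, 166, 237.
XbaI cuts after the first base of each site, so after positions 125, 166, 237.
NheI sites (GCTAGC) start at positions 21, 65, 225.
NheI cuts after the first base of each site, so after positions 21, 65, 225.
Combined cut positions: 21, 65, 125, 166, 225, 237.
Linear molecule, 6 cuts → 7 fragments:
  1–21 → 21 bp
  22–65 → 44 bp
  66–125 → 60 bp
  126–166 → 41 bp
  167–225 → 59 bp
  226–237 → 12 bp
  238–278 → 41 bp
Sorted largest to smallest: 60, 59, 44, 41, 41, 21, 12 bp.

60, 59, 44, 41, 41, 21, 12 bp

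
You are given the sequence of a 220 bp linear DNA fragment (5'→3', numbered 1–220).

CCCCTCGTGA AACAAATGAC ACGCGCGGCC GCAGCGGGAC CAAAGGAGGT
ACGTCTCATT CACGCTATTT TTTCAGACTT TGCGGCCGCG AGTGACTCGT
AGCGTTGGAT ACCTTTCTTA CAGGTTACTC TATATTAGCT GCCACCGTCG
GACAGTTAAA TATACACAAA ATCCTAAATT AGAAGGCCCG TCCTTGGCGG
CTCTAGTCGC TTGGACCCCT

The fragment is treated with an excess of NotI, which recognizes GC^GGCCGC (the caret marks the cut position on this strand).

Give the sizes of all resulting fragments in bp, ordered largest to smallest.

137, 57, 26 bp

NotI sites (GCGGCCGC) start at positions 25, 82.
NotI cuts after base 2 of each site, so after positions 26, 83.
Linear molecule, 2 cuts → 3 fragments:
  1–26 → 26 bp
  27–83 → 57 bp
  84–220 → 137 bp
Sorted largest to smallest: 137, 57, 26 bp.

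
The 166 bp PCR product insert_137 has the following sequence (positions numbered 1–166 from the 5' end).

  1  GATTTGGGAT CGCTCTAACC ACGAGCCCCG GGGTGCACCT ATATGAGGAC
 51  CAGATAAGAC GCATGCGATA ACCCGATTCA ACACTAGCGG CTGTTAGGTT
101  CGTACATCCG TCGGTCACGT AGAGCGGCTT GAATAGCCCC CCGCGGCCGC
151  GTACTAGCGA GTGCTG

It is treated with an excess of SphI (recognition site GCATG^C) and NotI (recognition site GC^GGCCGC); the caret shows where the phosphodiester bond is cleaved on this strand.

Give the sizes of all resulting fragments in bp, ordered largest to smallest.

The SphI site (GCATGC) starts at position 61.
SphI cuts after base 5 of each site (before the last base), so after position 65.
The NotI site (GCGGCCGC) starts at position 143.
NotI cuts after base 2 of each site, so after position 144.
Combined cut positions: 65, 144.
Linear molecule, 2 cuts → 3 fragments:
  1–65 → 65 bp
  66–144 → 79 bp
  145–166 → 22 bp
Sorted largest to smallest: 79, 65, 22 bp.

79, 65, 22 bp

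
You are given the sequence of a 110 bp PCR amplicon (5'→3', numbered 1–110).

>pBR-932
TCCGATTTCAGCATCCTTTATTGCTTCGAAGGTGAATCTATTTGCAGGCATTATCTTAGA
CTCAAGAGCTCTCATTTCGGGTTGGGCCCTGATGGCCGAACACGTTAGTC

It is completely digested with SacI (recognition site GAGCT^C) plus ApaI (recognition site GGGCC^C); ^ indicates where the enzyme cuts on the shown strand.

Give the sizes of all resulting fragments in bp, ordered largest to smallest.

The SacI site (GAGCTC) starts at position 66.
SacI cuts after base 5 of each site (before the last base), so after position 70.
The ApaI site (GGGCCC) starts at position 84.
ApaI cuts after base 5 of each site (before the last base), so after position 88.
Combined cut positions: 70, 88.
Linear molecule, 2 cuts → 3 fragments:
  1–70 → 70 bp
  71–88 → 18 bp
  89–110 → 22 bp
Sorted largest to smallest: 70, 22, 18 bp.

70, 22, 18 bp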